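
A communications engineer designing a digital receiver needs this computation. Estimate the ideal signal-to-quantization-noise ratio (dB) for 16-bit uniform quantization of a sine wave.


Theoretical SNR for a full-scale sinusoid:
SNR = 6.02 * N + 1.76
    = 6.02 * 16 + 1.76
    = 96.32 + 1.76
    = 98.08 dB

98.08 dB


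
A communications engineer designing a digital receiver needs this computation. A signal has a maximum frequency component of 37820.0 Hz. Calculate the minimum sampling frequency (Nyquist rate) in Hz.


The Nyquist rate is twice the maximum frequency component.
fs_min = 2 * fmax
      = 2 * 37820.0
      = 75640.0 Hz

75640.0


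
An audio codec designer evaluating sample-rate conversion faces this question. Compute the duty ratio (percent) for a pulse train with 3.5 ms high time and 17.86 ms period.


Duty cycle as a percentage:
DC = (t_on / T) * 100
   = (3.5 / 17.86) * 100
   = 0.195969 * 100
   = 19.6 %

19.6 %


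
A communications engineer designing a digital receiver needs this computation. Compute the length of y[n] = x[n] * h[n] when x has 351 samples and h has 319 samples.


Linear convolution output length:
L = N + M - 1
  = 351 + 319 - 1
  = 669 samples

669


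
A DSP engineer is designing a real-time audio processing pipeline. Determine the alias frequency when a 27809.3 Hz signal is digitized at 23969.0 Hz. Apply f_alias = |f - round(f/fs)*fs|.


Compute the nearest integer multiple of fs to the signal:
n = round(27809.3 / 23969.0) = 1
f_alias = |27809.3 - 1 * 23969.0|
        = |27809.3 - 23969.0|
        = 3840.3 Hz

3840.3


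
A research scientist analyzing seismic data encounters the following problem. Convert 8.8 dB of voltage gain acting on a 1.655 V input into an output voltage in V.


Output voltage from dB gain:
V_out = V_in * 10^(gain_dB / 20)
      = 1.655 * 10^(8.8 / 20)
      = 1.655 * 2.754229
      = 4.5582 V

4.5582 V


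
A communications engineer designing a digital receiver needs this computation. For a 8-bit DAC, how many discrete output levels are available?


Number of quantization levels = 2^N
= 2^8
= 256

256


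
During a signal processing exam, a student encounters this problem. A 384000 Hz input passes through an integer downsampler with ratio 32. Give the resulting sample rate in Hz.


Decimation reduces the sample rate:
fs_out = fs_in / M
       = 384000 / 32
       = 12000.0 Hz

12000.0 Hz


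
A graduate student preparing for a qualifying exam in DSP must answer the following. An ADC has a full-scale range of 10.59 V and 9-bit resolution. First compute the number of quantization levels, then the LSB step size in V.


Step 1 — number of quantization levels:
L = 2^N = 2^9 = 512

Step 2 — LSB step size:
delta = Vfs / L
      = 10.59 / 512
      = 0.02068359 V

Levels = 512; step size = 0.02068359 V


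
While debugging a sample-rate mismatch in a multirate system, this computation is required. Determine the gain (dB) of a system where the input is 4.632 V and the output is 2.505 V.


Voltage gain in dB:
G = 20 * log10(Vout / Vin)
  = 20 * log10(2.505 / 4.632)
  = 20 * log10(0.540803)
  = 20 * -0.266961
  = -5.34 dB

-5.34 dB


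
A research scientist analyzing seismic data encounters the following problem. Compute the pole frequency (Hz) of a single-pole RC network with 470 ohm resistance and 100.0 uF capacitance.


Cutoff frequency of a first-order RC filter:
fc = 1 / (2 * pi * R * C)
C = 100.0 uF = 0.0001 F
fc = 1 / (2 * pi * 470 * 0.0001)
   = 1 / 0.29530970943744
   = 3.386275 Hz

3.386275 Hz


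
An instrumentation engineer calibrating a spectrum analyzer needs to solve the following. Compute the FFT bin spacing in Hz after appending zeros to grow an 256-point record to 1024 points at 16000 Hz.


Frequency resolution after zero-padding:
N_padded = 256 * 4 = 1024
df = fs / N_padded
   = 16000 / 1024
   = 15.625 Hz

15.625 Hz


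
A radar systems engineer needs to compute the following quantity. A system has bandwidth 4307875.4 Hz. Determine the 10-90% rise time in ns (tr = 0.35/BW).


Rise time from bandwidth relationship:
tr = 0.35 / BW
   = 0.35 / 4307875.4
   = 8.124654673e-08 s
   = 81.2465 ns

81.2465 ns


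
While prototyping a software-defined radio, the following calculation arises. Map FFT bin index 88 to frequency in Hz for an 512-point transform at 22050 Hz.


Frequency of DFT bin k:
f_k = k * fs / N
    = 88 * 22050 / 512
    = 1940400 / 512
    = 3789.844 Hz

3789.844 Hz


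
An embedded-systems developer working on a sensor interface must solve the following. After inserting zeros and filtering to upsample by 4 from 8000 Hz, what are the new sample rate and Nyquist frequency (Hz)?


Step 1 — output sample rate after interpolation by L:
fs_out = L * fs_in = 4 * 8000 = 32000 Hz

Step 2 — Nyquist frequency of the output stream:
f_Nyq = fs_out / 2 = 32000 / 2 = 16000.0 Hz

fs_out = 32000 Hz; f_Nyquist = 16000.0 Hz


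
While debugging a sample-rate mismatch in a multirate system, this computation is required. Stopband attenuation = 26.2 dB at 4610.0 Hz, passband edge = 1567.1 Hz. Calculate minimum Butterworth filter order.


Butterworth filter order formula:
n = log10(10^(A/10) - 1) / (2 * log10(f_stop/f_pass))
10^(26.2/10) - 1 = 415.8694
f_stop/f_pass = 4610.0 / 1567.1 = 2.9417
n = 2.7944 -> ceil = 3

3


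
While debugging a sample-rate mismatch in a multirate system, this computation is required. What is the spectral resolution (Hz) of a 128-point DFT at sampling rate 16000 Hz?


DFT frequency resolution:
df = fs / N
   = 16000 / 128
   = 125.0 Hz

125.0 Hz


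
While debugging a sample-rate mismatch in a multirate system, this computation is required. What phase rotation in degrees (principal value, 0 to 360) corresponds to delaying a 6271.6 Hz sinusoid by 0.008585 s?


Phase shift from frequency and time delay:
phi = 360 * f * t_delay
    = 360 * 6271.6 * 0.008585
    = 19383.01 degrees
    mod 360 = 303.01 degrees

303.01 degrees


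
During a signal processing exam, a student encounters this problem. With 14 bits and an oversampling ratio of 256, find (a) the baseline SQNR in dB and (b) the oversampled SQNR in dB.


Step 1 — baseline SQNR at Nyquist:
SQNR_base = 6.02*N + 1.76
          = 6.02*14 + 1.76
          = 86.04 dB

Step 2 — oversampling processing gain:
G = 10*log10(OSR) = 10*log10(256) = 24.08 dB

Step 3 — total:
SQNR_total = 86.04 + 24.08 = 110.12 dB

Base SQNR = 86.04 dB; oversampled SQNR = 110.12 dB


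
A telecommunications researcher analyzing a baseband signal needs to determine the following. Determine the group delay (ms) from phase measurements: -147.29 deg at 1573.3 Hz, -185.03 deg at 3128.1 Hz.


Group delay from phase difference:
tau = -d(phi)/d(omega)
d(phi) = -37.74 deg = -0.658687 rad
d(omega) = 2*pi*(3128.1 - 1573.3) = 9769.0965 rad/s
tau = -(-0.658687) / 9769.0965
    = 0.0674 ms

0.0674 ms


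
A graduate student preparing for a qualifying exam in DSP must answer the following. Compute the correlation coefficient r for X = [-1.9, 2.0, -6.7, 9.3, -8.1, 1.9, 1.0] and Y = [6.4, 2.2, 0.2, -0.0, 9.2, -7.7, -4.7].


Pearson correlation coefficient (population):
r = cov(X,Y) / (std(X) * std(Y))
Mean X = -0.3571, Mean Y = 0.8
Cov(X,Y) = -14.421429
Std(X) = 5.455235, Std(Y) = 5.442951
r = -0.4857

-0.4857


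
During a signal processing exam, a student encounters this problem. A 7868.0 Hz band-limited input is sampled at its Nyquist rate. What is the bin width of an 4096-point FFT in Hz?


Step 1 — Nyquist sampling rate:
fs = 2 * fmax = 2 * 7868.0 = 15736.0 Hz

Step 2 — DFT bin spacing:
df = fs / N = 15736.0 / 4096 = 3.8418 Hz

3.8418 Hz


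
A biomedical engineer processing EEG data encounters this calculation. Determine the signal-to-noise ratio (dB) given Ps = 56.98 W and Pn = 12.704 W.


SNR in decibels:
SNR = 10 * log10(Ps / Pn)
    = 10 * log10(56.98 / 12.704)
    = 10 * log10(4.4852)
    = 10 * 0.6518
    = 6.52 dB

6.52 dB


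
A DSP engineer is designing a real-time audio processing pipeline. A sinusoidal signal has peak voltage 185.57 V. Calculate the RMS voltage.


RMS voltage for a sinusoidal waveform:
V_rms = V_peak / sqrt(2)
      = 185.57 / 1.414214
      = 131.218 V

131.218 V


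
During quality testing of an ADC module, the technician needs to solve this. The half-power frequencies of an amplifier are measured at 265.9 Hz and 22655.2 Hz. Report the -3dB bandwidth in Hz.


Bandwidth is the difference of -3dB frequencies:
BW = f_high - f_low
   = 22655.2 - 265.9
   = 22389.3 Hz

22389.3 Hz


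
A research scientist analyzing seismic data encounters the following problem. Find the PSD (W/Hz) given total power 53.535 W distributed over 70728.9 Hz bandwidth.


Power spectral density:
PSD = P / BW
    = 53.535 / 70728.9
    = 0.0007569 W/Hz

0.0007569 W/Hz


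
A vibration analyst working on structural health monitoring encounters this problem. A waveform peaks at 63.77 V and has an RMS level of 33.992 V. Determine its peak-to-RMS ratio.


Crest factor is the ratio of peak to RMS:
CF = V_peak / V_rms
   = 63.77 / 33.992
   = 1.876

1.876


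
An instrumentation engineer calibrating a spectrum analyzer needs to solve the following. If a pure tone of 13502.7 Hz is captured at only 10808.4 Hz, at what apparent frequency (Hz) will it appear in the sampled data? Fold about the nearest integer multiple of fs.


Compute the nearest integer multiple of fs to the signal:
n = round(13502.7 / 10808.4) = 1
f_alias = |13502.7 - 1 * 10808.4|
        = |13502.7 - 10808.4|
        = 2694.3 Hz

2694.3


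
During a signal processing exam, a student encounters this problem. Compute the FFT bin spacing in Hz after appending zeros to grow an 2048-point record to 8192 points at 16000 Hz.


Frequency resolution after zero-padding:
N_padded = 2048 * 4 = 8192
df = fs / N_padded
   = 16000 / 8192
   = 1.9531 Hz

1.9531 Hz


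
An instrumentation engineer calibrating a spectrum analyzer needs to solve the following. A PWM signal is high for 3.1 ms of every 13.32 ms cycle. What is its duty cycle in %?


Duty cycle as a percentage:
DC = (t_on / T) * 100
   = (3.1 / 13.32) * 100
   = 0.232733 * 100
   = 23.27 %

23.27 %


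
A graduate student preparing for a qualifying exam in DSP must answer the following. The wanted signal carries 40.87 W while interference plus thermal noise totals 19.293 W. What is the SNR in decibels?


SNR in decibels:
SNR = 10 * log10(Ps / Pn)
    = 10 * log10(40.87 / 19.293)
    = 10 * log10(2.1184)
    = 10 * 0.326
    = 3.26 dB

3.26 dB


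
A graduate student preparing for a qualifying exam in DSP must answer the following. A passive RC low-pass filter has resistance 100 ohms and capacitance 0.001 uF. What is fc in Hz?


Cutoff frequency of a first-order RC filter:
fc = 1 / (2 * pi * R * C)
C = 0.001 uF = 1e-09 F
fc = 1 / (2 * pi * 100 * 1e-09)
   = 1 / 6.2831853071796e-07
   = 1591549.430919 Hz

1591549.430919 Hz


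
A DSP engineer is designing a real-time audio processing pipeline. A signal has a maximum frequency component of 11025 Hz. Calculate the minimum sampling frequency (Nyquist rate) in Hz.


The Nyquist rate is twice the maximum frequency component.
fs_min = 2 * fmax
      = 2 * 11025
      = 22050 Hz

22050


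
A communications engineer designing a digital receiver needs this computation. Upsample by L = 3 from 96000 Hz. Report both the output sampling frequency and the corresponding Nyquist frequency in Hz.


Step 1 — output sample rate after interpolation by L:
fs_out = L * fs_in = 3 * 96000 = 288000 Hz

Step 2 — Nyquist frequency of the output stream:
f_Nyq = fs_out / 2 = 288000 / 2 = 144000.0 Hz

fs_out = 288000 Hz; f_Nyquist = 144000.0 Hz


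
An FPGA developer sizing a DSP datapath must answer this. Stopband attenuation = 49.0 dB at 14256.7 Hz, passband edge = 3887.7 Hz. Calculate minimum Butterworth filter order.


Butterworth filter order formula:
n = log10(10^(A/10) - 1) / (2 * log10(f_stop/f_pass))
10^(49.0/10) - 1 = 79431.8235
f_stop/f_pass = 14256.7 / 3887.7 = 3.6671
n = 4.3415 -> ceil = 5

5


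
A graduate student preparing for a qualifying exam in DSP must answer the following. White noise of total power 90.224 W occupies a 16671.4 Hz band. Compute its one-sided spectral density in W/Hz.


Power spectral density:
PSD = P / BW
    = 90.224 / 16671.4
    = 0.0054119 W/Hz

0.0054119 W/Hz


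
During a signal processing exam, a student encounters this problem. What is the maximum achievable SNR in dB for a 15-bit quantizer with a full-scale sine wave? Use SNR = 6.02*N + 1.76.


Theoretical SNR for a full-scale sinusoid:
SNR = 6.02 * N + 1.76
    = 6.02 * 15 + 1.76
    = 90.3 + 1.76
    = 92.06 dB

92.06 dB


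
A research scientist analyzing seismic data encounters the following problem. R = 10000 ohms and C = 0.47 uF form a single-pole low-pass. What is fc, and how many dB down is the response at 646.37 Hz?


Step 1 — cutoff frequency:
fc = 1 / (2*pi*R*C)
C = 0.47 uF = 4.7e-07 F
fc = 1 / (2*pi*10000*4.7e-07)
   = 33.8628 Hz

Step 2 — magnitude at f = 646.37 Hz:
|H(f)| = 1 / sqrt(1 + (f/fc)^2)
f/fc = 646.37 / 33.8628 = 19.087908
|H| = 1 / sqrt(1 + 364.348232) = 0.0523174
|H|_dB = 20*log10(0.0523174) = -25.63 dB

fc = 33.8628 Hz; |H(646.37 Hz)| = -25.63 dB


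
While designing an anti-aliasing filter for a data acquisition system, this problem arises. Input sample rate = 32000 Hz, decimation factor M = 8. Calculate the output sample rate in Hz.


Decimation reduces the sample rate:
fs_out = fs_in / M
       = 32000 / 8
       = 4000.0 Hz

4000.0 Hz


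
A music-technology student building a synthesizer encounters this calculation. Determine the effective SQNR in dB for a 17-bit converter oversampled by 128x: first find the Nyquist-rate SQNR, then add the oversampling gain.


Step 1 — baseline SQNR at Nyquist:
SQNR_base = 6.02*N + 1.76
          = 6.02*17 + 1.76
          = 104.1 dB

Step 2 — oversampling processing gain:
G = 10*log10(OSR) = 10*log10(128) = 21.07 dB

Step 3 — total:
SQNR_total = 104.1 + 21.07 = 125.17 dB

Base SQNR = 104.1 dB; oversampled SQNR = 125.17 dB


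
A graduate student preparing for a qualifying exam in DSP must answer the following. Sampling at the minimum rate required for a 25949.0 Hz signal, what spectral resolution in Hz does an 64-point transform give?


Step 1 — Nyquist sampling rate:
fs = 2 * fmax = 2 * 25949.0 = 51898.0 Hz

Step 2 — DFT bin spacing:
df = fs / N = 51898.0 / 64 = 810.9062 Hz

810.9062 Hz


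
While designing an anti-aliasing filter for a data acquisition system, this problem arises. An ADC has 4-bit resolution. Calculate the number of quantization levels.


Number of quantization levels = 2^N
= 2^4
= 16

16


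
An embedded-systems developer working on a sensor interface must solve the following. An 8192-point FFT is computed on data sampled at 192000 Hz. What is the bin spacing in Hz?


DFT frequency resolution:
df = fs / N
   = 192000 / 8192
   = 23.4375 Hz

23.4375 Hz


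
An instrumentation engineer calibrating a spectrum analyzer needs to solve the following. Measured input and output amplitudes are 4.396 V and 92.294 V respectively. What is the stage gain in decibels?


Voltage gain in dB:
G = 20 * log10(Vout / Vin)
  = 20 * log10(92.294 / 4.396)
  = 20 * log10(20.994995)
  = 20 * 1.322116
  = 26.44 dB

26.44 dB


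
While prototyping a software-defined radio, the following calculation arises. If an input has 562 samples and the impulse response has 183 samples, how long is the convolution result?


Linear convolution output length:
L = N + M - 1
  = 562 + 183 - 1
  = 744 samples

744


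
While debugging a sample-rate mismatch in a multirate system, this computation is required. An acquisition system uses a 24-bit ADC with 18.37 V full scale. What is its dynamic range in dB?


Dynamic range from full-scale to LSB:
V_min = V_max / 2^bits = 18.37 / 2^24
DR = 20 * log10(V_max / V_min)
   = 20 * log10(2^24)
   = 20 * 24 * log10(2)
   = 144.49 dB

144.49 dB


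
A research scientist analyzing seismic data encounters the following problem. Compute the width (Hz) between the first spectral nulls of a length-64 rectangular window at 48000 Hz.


Main lobe width for a rectangular window:
Width = 2 * fs / N
      = 2 * 48000 / 64
      = 96000 / 64
      = 1500.0 Hz

1500.0 Hz


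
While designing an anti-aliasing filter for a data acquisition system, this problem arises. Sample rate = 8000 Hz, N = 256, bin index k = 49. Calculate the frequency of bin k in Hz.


Frequency of DFT bin k:
f_k = k * fs / N
    = 49 * 8000 / 256
    = 392000 / 256
    = 1531.25 Hz

1531.25 Hz


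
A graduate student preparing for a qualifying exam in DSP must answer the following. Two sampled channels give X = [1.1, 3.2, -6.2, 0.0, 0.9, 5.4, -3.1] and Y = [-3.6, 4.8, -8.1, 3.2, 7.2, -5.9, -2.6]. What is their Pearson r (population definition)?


Pearson correlation coefficient (population):
r = cov(X,Y) / (std(X) * std(Y))
Mean X = 0.1857, Mean Y = -0.7143
Cov(X,Y) = 6.461224
Std(X) = 3.570286, Std(Y) = 5.367742
r = 0.3371

0.3371


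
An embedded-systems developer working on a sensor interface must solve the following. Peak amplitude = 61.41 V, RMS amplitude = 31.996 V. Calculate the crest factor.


Crest factor is the ratio of peak to RMS:
CF = V_peak / V_rms
   = 61.41 / 31.996
   = 1.9193

1.9193


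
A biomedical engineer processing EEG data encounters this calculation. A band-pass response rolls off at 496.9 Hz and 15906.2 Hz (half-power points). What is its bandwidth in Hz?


Bandwidth is the difference of -3dB frequencies:
BW = f_high - f_low
   = 15906.2 - 496.9
   = 15409.3 Hz

15409.3 Hz


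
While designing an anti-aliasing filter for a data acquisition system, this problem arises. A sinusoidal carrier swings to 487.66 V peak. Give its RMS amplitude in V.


RMS voltage for a sinusoidal waveform:
V_rms = V_peak / sqrt(2)
      = 487.66 / 1.414214
      = 344.828 V

344.828 V


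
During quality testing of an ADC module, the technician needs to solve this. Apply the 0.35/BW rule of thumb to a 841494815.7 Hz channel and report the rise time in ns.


Rise time from bandwidth relationship:
tr = 0.35 / BW
   = 0.35 / 841494815.7
   = 4.159265078e-10 s
   = 0.4159 ns

0.4159 ns


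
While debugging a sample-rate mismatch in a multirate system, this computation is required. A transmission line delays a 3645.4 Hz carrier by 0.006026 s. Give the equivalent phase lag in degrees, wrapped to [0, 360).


Phase shift from frequency and time delay:
phi = 360 * f * t_delay
    = 360 * 3645.4 * 0.006026
    = 7908.18 degrees
    mod 360 = 348.18 degrees

348.18 degrees


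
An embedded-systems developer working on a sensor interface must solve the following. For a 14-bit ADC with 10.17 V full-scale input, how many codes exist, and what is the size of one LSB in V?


Step 1 — number of quantization levels:
L = 2^N = 2^14 = 16384

Step 2 — LSB step size:
delta = Vfs / L
      = 10.17 / 16384
      = 0.00062073 V

Levels = 16384; step size = 0.00062073 V


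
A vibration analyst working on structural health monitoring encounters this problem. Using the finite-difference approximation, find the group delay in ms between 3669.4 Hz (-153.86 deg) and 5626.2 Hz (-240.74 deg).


Group delay from phase difference:
tau = -d(phi)/d(omega)
d(phi) = -86.88 deg = -1.516342 rad
d(omega) = 2*pi*(5626.2 - 3669.4) = 12294.937 rad/s
tau = -(-1.516342) / 12294.937
    = 0.1233 ms

0.1233 ms


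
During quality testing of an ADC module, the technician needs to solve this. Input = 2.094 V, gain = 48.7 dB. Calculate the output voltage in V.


Output voltage from dB gain:
V_out = V_in * 10^(gain_dB / 20)
      = 2.094 * 10^(48.7 / 20)
      = 2.094 * 272.270131
      = 570.1337 V

570.1337 V


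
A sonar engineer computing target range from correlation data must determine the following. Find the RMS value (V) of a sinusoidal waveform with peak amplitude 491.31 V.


RMS voltage for a sinusoidal waveform:
V_rms = V_peak / sqrt(2)
      = 491.31 / 1.414214
      = 347.409 V

347.409 V


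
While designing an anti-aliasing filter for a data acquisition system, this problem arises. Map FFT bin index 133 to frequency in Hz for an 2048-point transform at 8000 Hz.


Frequency of DFT bin k:
f_k = k * fs / N
    = 133 * 8000 / 2048
    = 1064000 / 2048
    = 519.531 Hz

519.531 Hz


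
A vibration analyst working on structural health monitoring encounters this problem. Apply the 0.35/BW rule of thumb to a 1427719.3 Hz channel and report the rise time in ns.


Rise time from bandwidth relationship:
tr = 0.35 / BW
   = 0.35 / 1427719.3
   = 2.451462273e-07 s
   = 245.1462 ns

245.1462 ns


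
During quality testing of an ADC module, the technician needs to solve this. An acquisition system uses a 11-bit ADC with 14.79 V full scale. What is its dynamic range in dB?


Dynamic range from full-scale to LSB:
V_min = V_max / 2^bits = 14.79 / 2^11
DR = 20 * log10(V_max / V_min)
   = 20 * log10(2^11)
   = 20 * 11 * log10(2)
   = 66.23 dB

66.23 dB


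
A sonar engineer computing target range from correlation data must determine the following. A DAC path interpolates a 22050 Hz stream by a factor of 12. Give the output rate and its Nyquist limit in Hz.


Step 1 — output sample rate after interpolation by L:
fs_out = L * fs_in = 12 * 22050 = 264600 Hz

Step 2 — Nyquist frequency of the output stream:
f_Nyq = fs_out / 2 = 264600 / 2 = 132300.0 Hz

fs_out = 264600 Hz; f_Nyquist = 132300.0 Hz


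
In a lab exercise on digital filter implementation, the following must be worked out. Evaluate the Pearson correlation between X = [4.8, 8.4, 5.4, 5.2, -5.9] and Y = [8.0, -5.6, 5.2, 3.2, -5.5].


Pearson correlation coefficient (population):
r = cov(X,Y) / (std(X) * std(Y))
Mean X = 3.58, Mean Y = 1.06
Cov(X,Y) = 9.9112
Std(X) = 4.909745, Std(Y) = 5.608422
r = 0.3599

0.3599


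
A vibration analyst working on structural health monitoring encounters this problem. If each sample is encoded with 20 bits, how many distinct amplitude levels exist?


Number of quantization levels = 2^N
= 2^20
= 1048576

1048576


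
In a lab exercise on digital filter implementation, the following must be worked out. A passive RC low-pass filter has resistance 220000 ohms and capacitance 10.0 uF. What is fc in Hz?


Cutoff frequency of a first-order RC filter:
fc = 1 / (2 * pi * R * C)
C = 10.0 uF = 1e-05 F
fc = 1 / (2 * pi * 220000 * 1e-05)
   = 1 / 13.823007675795
   = 0.072343 Hz

0.072343 Hz


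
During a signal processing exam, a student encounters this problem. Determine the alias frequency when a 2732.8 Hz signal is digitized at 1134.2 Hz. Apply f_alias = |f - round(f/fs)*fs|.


Compute the nearest integer multiple of fs to the signal:
n = round(2732.8 / 1134.2) = 2
f_alias = |2732.8 - 2 * 1134.2|
        = |2732.8 - 2268.4|
        = 464.4 Hz

464.4


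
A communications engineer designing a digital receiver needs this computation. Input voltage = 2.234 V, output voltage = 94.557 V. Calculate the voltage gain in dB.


Voltage gain in dB:
G = 20 * log10(Vout / Vin)
  = 20 * log10(94.557 / 2.234)
  = 20 * log10(42.326321)
  = 20 * 1.626611
  = 32.53 dB

32.53 dB


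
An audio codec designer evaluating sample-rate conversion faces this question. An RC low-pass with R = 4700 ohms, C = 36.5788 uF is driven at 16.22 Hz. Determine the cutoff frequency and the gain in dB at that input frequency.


Step 1 — cutoff frequency:
fc = 1 / (2*pi*R*C)
C = 36.5788 uF = 3.65788e-05 F
fc = 1 / (2*pi*4700*3.65788e-05)
   = 0.925748 Hz

Step 2 — magnitude at f = 16.22 Hz:
|H(f)| = 1 / sqrt(1 + (f/fc)^2)
f/fc = 16.22 / 0.925748 = 17.520967
|H| = 1 / sqrt(1 + 306.984285) = 0.0569817
|H|_dB = 20*log10(0.0569817) = -24.89 dB

fc = 0.925748 Hz; |H(16.22 Hz)| = -24.89 dB


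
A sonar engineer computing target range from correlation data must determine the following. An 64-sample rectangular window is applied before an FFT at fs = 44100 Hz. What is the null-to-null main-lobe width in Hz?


Main lobe width for a rectangular window:
Width = 2 * fs / N
      = 2 * 44100 / 64
      = 88200 / 64
      = 1378.125 Hz

1378.125 Hz


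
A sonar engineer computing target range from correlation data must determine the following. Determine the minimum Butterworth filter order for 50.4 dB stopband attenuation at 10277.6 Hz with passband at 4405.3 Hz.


Butterworth filter order formula:
n = log10(10^(A/10) - 1) / (2 * log10(f_stop/f_pass))
10^(50.4/10) - 1 = 109646.8196
f_stop/f_pass = 10277.6 / 4405.3 = 2.333
n = 6.8494 -> ceil = 7

7


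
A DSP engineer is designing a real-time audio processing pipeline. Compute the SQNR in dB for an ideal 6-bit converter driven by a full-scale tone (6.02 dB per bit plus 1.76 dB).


Theoretical SNR for a full-scale sinusoid:
SNR = 6.02 * N + 1.76
    = 6.02 * 6 + 1.76
    = 36.12 + 1.76
    = 37.88 dB

37.88 dB


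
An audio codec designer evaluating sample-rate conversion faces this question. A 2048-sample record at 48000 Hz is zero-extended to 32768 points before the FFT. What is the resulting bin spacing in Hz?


Frequency resolution after zero-padding:
N_padded = 2048 * 16 = 32768
df = fs / N_padded
   = 48000 / 32768
   = 1.4648 Hz

1.4648 Hz


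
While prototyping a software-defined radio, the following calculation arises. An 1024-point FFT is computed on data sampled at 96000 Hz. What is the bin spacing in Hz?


DFT frequency resolution:
df = fs / N
   = 96000 / 1024
   = 93.75 Hz

93.75 Hz


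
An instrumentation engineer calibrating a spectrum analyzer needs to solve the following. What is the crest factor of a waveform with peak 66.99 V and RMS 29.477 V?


Crest factor is the ratio of peak to RMS:
CF = V_peak / V_rms
   = 66.99 / 29.477
   = 2.2726

2.2726


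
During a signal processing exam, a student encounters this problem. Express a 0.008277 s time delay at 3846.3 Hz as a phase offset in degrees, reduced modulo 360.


Phase shift from frequency and time delay:
phi = 360 * f * t_delay
    = 360 * 3846.3 * 0.008277
    = 11460.9 degrees
    mod 360 = 300.9 degrees

300.9 degrees


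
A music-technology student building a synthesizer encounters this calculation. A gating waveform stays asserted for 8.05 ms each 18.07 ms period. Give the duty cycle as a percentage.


Duty cycle as a percentage:
DC = (t_on / T) * 100
   = (8.05 / 18.07) * 100
   = 0.44549 * 100
   = 44.55 %

44.55 %


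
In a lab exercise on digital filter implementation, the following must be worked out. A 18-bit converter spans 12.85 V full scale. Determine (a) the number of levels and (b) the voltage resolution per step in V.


Step 1 — number of quantization levels:
L = 2^N = 2^18 = 262144

Step 2 — LSB step size:
delta = Vfs / L
      = 12.85 / 262144
      = 4.902e-05 V

Levels = 262144; step size = 4.902e-05 V


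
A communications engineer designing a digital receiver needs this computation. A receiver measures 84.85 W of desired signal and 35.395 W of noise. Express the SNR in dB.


SNR in decibels:
SNR = 10 * log10(Ps / Pn)
    = 10 * log10(84.85 / 35.395)
    = 10 * log10(2.3972)
    = 10 * 0.3797
    = 3.8 dB

3.8 dB


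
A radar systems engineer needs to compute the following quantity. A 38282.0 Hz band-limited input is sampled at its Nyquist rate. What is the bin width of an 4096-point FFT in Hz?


Step 1 — Nyquist sampling rate:
fs = 2 * fmax = 2 * 38282.0 = 76564.0 Hz

Step 2 — DFT bin spacing:
df = fs / N = 76564.0 / 4096 = 18.6924 Hz

18.6924 Hz


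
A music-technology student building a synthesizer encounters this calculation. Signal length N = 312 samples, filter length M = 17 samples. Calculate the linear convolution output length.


Linear convolution output length:
L = N + M - 1
  = 312 + 17 - 1
  = 328 samples

328


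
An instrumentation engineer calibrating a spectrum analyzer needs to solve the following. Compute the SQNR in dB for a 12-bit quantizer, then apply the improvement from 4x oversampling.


Step 1 — baseline SQNR at Nyquist:
SQNR_base = 6.02*N + 1.76
          = 6.02*12 + 1.76
          = 74.0 dB

Step 2 — oversampling processing gain:
G = 10*log10(OSR) = 10*log10(4) = 6.02 dB

Step 3 — total:
SQNR_total = 74.0 + 6.02 = 80.02 dB

Base SQNR = 74.0 dB; oversampled SQNR = 80.02 dB


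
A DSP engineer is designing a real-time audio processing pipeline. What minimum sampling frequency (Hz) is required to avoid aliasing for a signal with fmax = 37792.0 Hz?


The Nyquist rate is twice the maximum frequency component.
fs_min = 2 * fmax
      = 2 * 37792.0
      = 75584.0 Hz

75584.0


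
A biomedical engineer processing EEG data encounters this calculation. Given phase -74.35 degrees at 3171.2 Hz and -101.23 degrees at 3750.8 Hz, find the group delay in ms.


Group delay from phase difference:
tau = -d(phi)/d(omega)
d(phi) = -26.88 deg = -0.469145 rad
d(omega) = 2*pi*(3750.8 - 3171.2) = 3641.7342 rad/s
tau = -(-0.469145) / 3641.7342
    = 0.1288 ms

0.1288 ms


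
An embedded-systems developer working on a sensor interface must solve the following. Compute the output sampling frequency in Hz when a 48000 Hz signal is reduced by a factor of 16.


Decimation reduces the sample rate:
fs_out = fs_in / M
       = 48000 / 16
       = 3000.0 Hz

3000.0 Hz


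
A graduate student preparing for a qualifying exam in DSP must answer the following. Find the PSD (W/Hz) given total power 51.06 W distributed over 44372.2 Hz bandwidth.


Power spectral density:
PSD = P / BW
    = 51.06 / 44372.2
    = 0.00115072 W/Hz

0.00115072 W/Hz


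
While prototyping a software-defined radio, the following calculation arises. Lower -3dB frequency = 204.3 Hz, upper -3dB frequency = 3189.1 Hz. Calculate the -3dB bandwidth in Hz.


Bandwidth is the difference of -3dB frequencies:
BW = f_high - f_low
   = 3189.1 - 204.3
   = 2984.8 Hz

2984.8 Hz


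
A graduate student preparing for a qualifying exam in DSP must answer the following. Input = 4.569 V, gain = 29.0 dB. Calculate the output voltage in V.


Output voltage from dB gain:
V_out = V_in * 10^(gain_dB / 20)
      = 4.569 * 10^(29.0 / 20)
      = 4.569 * 28.183829
      = 128.7719 V

128.7719 V


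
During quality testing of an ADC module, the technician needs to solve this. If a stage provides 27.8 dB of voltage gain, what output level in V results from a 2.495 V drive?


Output voltage from dB gain:
V_out = V_in * 10^(gain_dB / 20)
      = 2.495 * 10^(27.8 / 20)
      = 2.495 * 24.547089
      = 61.245 V

61.245 V


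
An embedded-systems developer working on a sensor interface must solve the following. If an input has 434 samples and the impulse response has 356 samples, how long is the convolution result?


Linear convolution output length:
L = N + M - 1
  = 434 + 356 - 1
  = 789 samples

789


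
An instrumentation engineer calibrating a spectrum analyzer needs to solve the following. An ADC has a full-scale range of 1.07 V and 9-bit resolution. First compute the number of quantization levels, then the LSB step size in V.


Step 1 — number of quantization levels:
L = 2^N = 2^9 = 512

Step 2 — LSB step size:
delta = Vfs / L
      = 1.07 / 512
      = 0.00208984 V

Levels = 512; step size = 0.00208984 V


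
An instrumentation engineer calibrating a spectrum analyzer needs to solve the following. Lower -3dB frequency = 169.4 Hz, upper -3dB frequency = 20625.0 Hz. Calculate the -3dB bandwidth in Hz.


Bandwidth is the difference of -3dB frequencies:
BW = f_high - f_low
   = 20625.0 - 169.4
   = 20455.6 Hz

20455.6 Hz


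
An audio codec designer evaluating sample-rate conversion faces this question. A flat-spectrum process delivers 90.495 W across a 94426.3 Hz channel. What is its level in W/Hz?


Power spectral density:
PSD = P / BW
    = 90.495 / 94426.3
    = 0.00095837 W/Hz

0.00095837 W/Hz


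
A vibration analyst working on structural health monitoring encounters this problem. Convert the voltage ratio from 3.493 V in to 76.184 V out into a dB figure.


Voltage gain in dB:
G = 20 * log10(Vout / Vin)
  = 20 * log10(76.184 / 3.493)
  = 20 * log10(21.810478)
  = 20 * 1.338665
  = 26.77 dB

26.77 dB


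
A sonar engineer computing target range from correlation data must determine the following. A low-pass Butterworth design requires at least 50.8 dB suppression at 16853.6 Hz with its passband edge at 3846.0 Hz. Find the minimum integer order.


Butterworth filter order formula:
n = log10(10^(A/10) - 1) / (2 * log10(f_stop/f_pass))
10^(50.8/10) - 1 = 120225.4435
f_stop/f_pass = 16853.6 / 3846.0 = 4.3821
n = 3.9583 -> ceil = 4

4


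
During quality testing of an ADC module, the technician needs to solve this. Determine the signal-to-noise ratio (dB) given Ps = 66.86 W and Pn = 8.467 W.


SNR in decibels:
SNR = 10 * log10(Ps / Pn)
    = 10 * log10(66.86 / 8.467)
    = 10 * log10(7.8965)
    = 10 * 0.8974
    = 8.97 dB

8.97 dB


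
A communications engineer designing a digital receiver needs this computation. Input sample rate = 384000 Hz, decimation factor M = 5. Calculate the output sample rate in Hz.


Decimation reduces the sample rate:
fs_out = fs_in / M
       = 384000 / 5
       = 76800.0 Hz

76800.0 Hz


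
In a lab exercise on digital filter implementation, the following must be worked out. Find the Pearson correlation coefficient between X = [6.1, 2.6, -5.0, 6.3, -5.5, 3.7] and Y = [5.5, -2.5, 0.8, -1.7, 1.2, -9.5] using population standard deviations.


Pearson correlation coefficient (population):
r = cov(X,Y) / (std(X) * std(Y))
Mean X = 1.3667, Mean Y = -1.0333
Cov(X,Y) = -3.489444
Std(X) = 4.854437, Std(Y) = 4.570072
r = -0.1573

-0.1573


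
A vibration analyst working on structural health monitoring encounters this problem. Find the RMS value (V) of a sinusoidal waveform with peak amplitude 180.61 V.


RMS voltage for a sinusoidal waveform:
V_rms = V_peak / sqrt(2)
      = 180.61 / 1.414214
      = 127.711 V

127.711 V


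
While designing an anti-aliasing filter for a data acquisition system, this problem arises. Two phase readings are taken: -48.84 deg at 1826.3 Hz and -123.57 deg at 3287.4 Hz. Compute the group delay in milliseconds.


Group delay from phase difference:
tau = -d(phi)/d(omega)
d(phi) = -74.73 deg = -1.304285 rad
d(omega) = 2*pi*(3287.4 - 1826.3) = 9180.3621 rad/s
tau = -(-1.304285) / 9180.3621
    = 0.1421 ms

0.1421 ms


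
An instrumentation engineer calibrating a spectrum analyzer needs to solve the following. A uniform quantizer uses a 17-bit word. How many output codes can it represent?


Number of quantization levels = 2^N
= 2^17
= 131072

131072


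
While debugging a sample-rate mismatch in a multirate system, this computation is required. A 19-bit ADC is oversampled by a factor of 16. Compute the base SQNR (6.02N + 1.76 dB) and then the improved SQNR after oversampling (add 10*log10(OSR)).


Step 1 — baseline SQNR at Nyquist:
SQNR_base = 6.02*N + 1.76
          = 6.02*19 + 1.76
          = 116.14 dB

Step 2 — oversampling processing gain:
G = 10*log10(OSR) = 10*log10(16) = 12.04 dB

Step 3 — total:
SQNR_total = 116.14 + 12.04 = 128.18 dB

Base SQNR = 116.14 dB; oversampled SQNR = 128.18 dB


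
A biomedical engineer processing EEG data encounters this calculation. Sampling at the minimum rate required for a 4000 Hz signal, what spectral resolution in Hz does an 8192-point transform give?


Step 1 — Nyquist sampling rate:
fs = 2 * fmax = 2 * 4000 = 8000 Hz

Step 2 — DFT bin spacing:
df = fs / N = 8000 / 8192 = 0.9766 Hz

0.9766 Hz


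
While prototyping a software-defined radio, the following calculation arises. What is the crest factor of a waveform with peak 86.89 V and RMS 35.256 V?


Crest factor is the ratio of peak to RMS:
CF = V_peak / V_rms
   = 86.89 / 35.256
   = 2.4645

2.4645


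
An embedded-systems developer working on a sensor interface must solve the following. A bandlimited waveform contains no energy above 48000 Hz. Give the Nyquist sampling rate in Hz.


The Nyquist rate is twice the maximum frequency component.
fs_min = 2 * fmax
      = 2 * 48000
      = 96000 Hz

96000


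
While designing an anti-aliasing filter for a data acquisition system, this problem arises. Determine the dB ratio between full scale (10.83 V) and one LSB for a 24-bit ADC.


Dynamic range from full-scale to LSB:
V_min = V_max / 2^bits = 10.83 / 2^24
DR = 20 * log10(V_max / V_min)
   = 20 * log10(2^24)
   = 20 * 24 * log10(2)
   = 144.49 dB

144.49 dB


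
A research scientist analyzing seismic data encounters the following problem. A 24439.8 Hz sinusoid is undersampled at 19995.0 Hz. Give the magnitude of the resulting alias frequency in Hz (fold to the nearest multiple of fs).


Compute the nearest integer multiple of fs to the signal:
n = round(24439.8 / 19995.0) = 1
f_alias = |24439.8 - 1 * 19995.0|
        = |24439.8 - 19995.0|
        = 4444.8 Hz

4444.8


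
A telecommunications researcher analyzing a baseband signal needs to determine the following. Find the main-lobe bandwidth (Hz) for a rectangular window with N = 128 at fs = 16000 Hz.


Main lobe width for a rectangular window:
Width = 2 * fs / N
      = 2 * 16000 / 128
      = 32000 / 128
      = 250.0 Hz

250.0 Hz


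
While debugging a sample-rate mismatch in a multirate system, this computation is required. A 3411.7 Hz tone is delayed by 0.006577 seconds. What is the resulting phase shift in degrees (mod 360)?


Phase shift from frequency and time delay:
phi = 360 * f * t_delay
    = 360 * 3411.7 * 0.006577
    = 8077.95 degrees
    mod 360 = 157.95 degrees

157.95 degrees


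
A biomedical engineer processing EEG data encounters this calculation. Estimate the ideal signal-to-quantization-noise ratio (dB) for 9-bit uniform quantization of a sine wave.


Theoretical SNR for a full-scale sinusoid:
SNR = 6.02 * N + 1.76
    = 6.02 * 9 + 1.76
    = 54.18 + 1.76
    = 55.94 dB

55.94 dB


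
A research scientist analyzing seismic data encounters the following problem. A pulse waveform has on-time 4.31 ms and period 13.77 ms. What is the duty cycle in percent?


Duty cycle as a percentage:
DC = (t_on / T) * 100
   = (4.31 / 13.77) * 100
   = 0.312999 * 100
   = 31.3 %

31.3 %


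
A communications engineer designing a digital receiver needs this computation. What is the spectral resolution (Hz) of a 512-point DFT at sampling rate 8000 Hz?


DFT frequency resolution:
df = fs / N
   = 8000 / 512
   = 15.625 Hz

15.625 Hz


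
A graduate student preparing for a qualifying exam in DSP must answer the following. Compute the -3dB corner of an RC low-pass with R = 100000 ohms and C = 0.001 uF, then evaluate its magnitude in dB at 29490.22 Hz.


Step 1 — cutoff frequency:
fc = 1 / (2*pi*R*C)
C = 0.001 uF = 1e-09 F
fc = 1 / (2*pi*100000*1e-09)
   = 1591.549 Hz

Step 2 — magnitude at f = 29490.22 Hz:
|H(f)| = 1 / sqrt(1 + (f/fc)^2)
f/fc = 29490.22 / 1591.549 = 18.529257
|H| = 1 / sqrt(1 + 343.333365) = 0.0538903
|H|_dB = 20*log10(0.0538903) = -25.37 dB

fc = 1591.549 Hz; |H(29490.22 Hz)| = -25.37 dB


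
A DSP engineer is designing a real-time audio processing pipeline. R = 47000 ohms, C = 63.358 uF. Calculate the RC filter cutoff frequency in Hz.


Cutoff frequency of a first-order RC filter:
fc = 1 / (2 * pi * R * C)
C = 63.358 uF = 6.3358e-05 F
fc = 1 / (2 * pi * 47000 * 6.3358e-05)
   = 1 / 18.710232570537
   = 0.053447 Hz

0.053447 Hz


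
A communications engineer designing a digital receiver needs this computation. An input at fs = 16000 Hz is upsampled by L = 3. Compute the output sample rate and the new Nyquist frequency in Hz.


Step 1 — output sample rate after interpolation by L:
fs_out = L * fs_in = 3 * 16000 = 48000 Hz

Step 2 — Nyquist frequency of the output stream:
f_Nyq = fs_out / 2 = 48000 / 2 = 24000.0 Hz

fs_out = 48000 Hz; f_Nyquist = 24000.0 Hz
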